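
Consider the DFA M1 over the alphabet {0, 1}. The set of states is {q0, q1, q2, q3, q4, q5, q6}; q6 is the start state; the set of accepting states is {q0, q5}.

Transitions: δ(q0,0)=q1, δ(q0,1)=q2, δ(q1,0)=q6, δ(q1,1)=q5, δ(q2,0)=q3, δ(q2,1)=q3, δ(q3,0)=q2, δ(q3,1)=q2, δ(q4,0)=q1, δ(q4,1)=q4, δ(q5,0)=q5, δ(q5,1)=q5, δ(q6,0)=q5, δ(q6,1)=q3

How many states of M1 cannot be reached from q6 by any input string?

No path from q6 leads to q0, q1, q4; the other 4 states are all reachable.

3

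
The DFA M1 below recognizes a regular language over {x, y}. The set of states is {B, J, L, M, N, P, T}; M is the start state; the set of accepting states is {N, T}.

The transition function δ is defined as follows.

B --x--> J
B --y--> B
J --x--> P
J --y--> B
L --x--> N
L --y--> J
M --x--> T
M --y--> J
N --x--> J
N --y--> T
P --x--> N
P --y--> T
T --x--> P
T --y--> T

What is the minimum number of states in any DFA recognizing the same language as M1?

6

First remove the unreachable states {L}; 6 states remain.
Initial partition by acceptance: {N,T} | {B,J,M,P}.
Split {B,J,M,P} by δ(·,x) → {M,P} and {B,J}.
On input x, block {N,T} splits into {N} and {T}.
Split {M,P} by δ(·,x) → {P} and {M}.
Split {B,J} by δ(·,x) → {B} and {J}.
No further refinement is possible. Final partition (6 blocks): {N} | {P} | {B} | {T} | {M} | {J}.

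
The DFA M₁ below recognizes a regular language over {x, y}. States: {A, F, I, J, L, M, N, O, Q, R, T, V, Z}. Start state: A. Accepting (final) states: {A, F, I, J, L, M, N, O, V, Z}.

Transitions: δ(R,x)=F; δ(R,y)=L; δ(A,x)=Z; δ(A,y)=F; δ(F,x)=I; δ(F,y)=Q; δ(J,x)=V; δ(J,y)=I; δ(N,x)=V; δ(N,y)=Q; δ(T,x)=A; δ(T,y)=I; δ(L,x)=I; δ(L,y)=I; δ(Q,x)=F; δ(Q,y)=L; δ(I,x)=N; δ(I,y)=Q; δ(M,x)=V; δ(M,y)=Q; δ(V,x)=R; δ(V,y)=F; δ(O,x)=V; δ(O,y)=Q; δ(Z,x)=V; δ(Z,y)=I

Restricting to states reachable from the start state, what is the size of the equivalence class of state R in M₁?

States {J,M,O,T} cannot be reached from the start state, so discard them.
Initial partition by acceptance: {A,F,I,L,N,V,Z} | {Q,R}.
Split {A,F,I,L,N,V,Z} by δ(·,x) → {A,F,I,L,N,Z} and {V}.
On input x, block {A,F,I,L,N,Z} splits into {A,F,I,L} and {N,Z}.
Split {A,F,I,L} by δ(·,x) → {A,I} and {F,L}.
On input y, block {A,I} splits into {A} and {I}.
Split {N,Z} by δ(·,y) → {Z} and {N}.
On input y, block {F,L} splits into {L} and {F}.
No further refinement is possible. Final partition (8 blocks): {A} | {Q,R} | {V} | {Z} | {L} | {I} | {N} | {F}.
State R belongs to the block {Q,R}, which has 2 states.

2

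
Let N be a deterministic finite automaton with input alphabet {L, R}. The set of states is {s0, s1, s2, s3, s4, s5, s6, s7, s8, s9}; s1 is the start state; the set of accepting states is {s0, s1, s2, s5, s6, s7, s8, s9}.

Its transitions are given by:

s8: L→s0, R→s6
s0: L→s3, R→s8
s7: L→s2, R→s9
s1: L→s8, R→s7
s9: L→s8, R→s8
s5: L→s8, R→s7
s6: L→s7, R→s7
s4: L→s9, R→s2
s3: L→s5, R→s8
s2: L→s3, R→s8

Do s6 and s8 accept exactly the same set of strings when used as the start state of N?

States {s4} cannot be reached from the start state, so discard them.
P0 = {s0,s1,s2,s5,s6,s7,s8,s9} | {s3}.
Split {s0,s1,s2,s5,s6,s7,s8,s9} by δ(·,L) → {s1,s5,s6,s7,s8,s9} and {s0,s2}.
On input L, block {s1,s5,s6,s7,s8,s9} splits into {s1,s5,s6,s9} and {s7,s8}.
Stable partition: {s1,s5,s6,s9} | {s3} | {s0,s2} | {s7,s8} — 4 equivalence classes.
s6 and s8 end up in different blocks, so they are distinguishable. For instance, the string 'LL' is accepted from only s6.

No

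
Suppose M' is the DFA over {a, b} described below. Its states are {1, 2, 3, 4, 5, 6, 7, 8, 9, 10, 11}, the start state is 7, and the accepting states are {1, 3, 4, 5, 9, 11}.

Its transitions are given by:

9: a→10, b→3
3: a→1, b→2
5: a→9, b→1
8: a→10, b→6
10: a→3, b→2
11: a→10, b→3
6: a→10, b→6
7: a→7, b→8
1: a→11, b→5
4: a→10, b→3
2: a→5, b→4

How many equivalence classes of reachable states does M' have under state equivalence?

7

All states are reachable from the start state.
Start with accepting vs non-accepting: {1,3,4,5,9,11} | {2,6,7,8,10}.
Split {1,3,4,5,9,11} by δ(·,a) → {1,3,5} and {4,9,11}.
Refine {1,3,5} on symbol a: members go to different blocks, giving {1,5} and {3}.
On input a, block {2,6,7,8,10} splits into {6,7,8} and {2} and {10}.
On input a, block {6,7,8} splits into {6,8} and {7}.
No further refinement is possible. Final partition (7 blocks): {1,5} | {6,8} | {4,9,11} | {3} | {2} | {10} | {7}.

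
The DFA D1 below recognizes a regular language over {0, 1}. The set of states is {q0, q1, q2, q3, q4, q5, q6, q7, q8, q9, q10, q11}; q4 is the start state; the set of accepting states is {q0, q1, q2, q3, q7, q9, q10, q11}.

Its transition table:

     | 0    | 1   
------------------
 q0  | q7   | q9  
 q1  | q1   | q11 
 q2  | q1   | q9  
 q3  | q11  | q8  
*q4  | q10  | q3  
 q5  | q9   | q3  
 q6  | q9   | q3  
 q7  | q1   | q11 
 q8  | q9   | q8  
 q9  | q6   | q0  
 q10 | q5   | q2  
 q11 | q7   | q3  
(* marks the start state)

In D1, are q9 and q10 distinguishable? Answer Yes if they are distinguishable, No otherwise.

No

Start with accepting vs non-accepting: {q0,q1,q2,q3,q7,q9,q10,q11} | {q4,q5,q6,q8}.
Split {q0,q1,q2,q3,q7,q9,q10,q11} by δ(·,0) → {q0,q1,q2,q3,q7,q11} and {q9,q10}.
Split {q0,q1,q2,q3,q7,q11} by δ(·,1) → {q1,q7,q11} and {q0,q2} and {q3}.
On input 1, block {q1,q7,q11} splits into {q1,q7} and {q11}.
Split {q4,q5,q6,q8} by δ(·,1) → {q4,q5,q6} and {q8}.
The partition is now stable with 7 blocks: {q1,q7} | {q4,q5,q6} | {q9,q10} | {q0,q2} | {q3} | {q11} | {q8}.
q9 and q10 lie in the same block of the stable partition, so they are equivalent — no string distinguishes them.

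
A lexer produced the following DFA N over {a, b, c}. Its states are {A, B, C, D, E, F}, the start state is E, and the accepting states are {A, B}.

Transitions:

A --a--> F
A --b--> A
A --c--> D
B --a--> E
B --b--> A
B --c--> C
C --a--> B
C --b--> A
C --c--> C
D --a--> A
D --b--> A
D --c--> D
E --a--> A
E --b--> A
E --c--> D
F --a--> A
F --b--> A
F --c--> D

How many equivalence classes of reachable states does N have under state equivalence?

States {B,C} cannot be reached from the start state, so discard them.
P0 = {A} | {D,E,F}.
No further refinement is possible. Final partition (2 blocks): {A} | {D,E,F}.

2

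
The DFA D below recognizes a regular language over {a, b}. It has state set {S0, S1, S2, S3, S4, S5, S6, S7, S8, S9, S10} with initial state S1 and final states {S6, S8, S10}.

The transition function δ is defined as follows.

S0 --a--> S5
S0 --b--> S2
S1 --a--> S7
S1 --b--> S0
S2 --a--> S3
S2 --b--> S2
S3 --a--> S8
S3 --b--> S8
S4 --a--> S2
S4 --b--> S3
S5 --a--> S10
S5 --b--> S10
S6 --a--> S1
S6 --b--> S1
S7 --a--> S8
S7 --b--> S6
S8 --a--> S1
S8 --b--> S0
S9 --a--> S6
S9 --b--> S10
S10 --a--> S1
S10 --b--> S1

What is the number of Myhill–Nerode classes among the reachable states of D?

First remove the unreachable states {S4,S9}; 9 states remain.
Start with accepting vs non-accepting: {S6,S8,S10} | {S0,S1,S2,S3,S5,S7}.
On input a, block {S0,S1,S2,S3,S5,S7} splits into {S0,S1,S2} and {S3,S5,S7}.
Stable partition: {S6,S8,S10} | {S0,S1,S2} | {S3,S5,S7} — 3 equivalence classes.

3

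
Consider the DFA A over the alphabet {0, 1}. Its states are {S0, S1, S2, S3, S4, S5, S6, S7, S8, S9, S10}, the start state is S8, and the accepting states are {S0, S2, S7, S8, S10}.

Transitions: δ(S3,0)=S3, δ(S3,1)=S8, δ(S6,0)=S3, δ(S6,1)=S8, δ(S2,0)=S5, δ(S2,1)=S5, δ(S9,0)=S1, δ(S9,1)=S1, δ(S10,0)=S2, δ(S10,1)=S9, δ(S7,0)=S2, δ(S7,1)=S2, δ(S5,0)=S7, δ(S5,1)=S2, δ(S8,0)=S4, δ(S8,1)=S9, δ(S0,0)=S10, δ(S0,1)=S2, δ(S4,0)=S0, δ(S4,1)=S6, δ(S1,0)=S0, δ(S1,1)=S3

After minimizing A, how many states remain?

P0 = {S0,S2,S7,S8,S10} | {S1,S3,S4,S5,S6,S9}.
On input 0, block {S0,S2,S7,S8,S10} splits into {S0,S7,S10} and {S2,S8}.
Split {S0,S7,S10} by δ(·,0) → {S7,S10} and {S0}.
On input 1, block {S7,S10} splits into {S7} and {S10}.
Refine {S1,S3,S4,S5,S6,S9} on symbol 0: members go to different blocks, giving {S3,S6,S9} and {S1,S4} and {S5}.
Refine {S3,S6,S9} on symbol 0: members go to different blocks, giving {S3,S6} and {S9}.
Split {S2,S8} by δ(·,0) → {S2} and {S8}.
Stable partition: {S7} | {S3,S6} | {S2} | {S0} | {S10} | {S1,S4} | {S5} | {S9} | {S8} — 9 equivalence classes.

9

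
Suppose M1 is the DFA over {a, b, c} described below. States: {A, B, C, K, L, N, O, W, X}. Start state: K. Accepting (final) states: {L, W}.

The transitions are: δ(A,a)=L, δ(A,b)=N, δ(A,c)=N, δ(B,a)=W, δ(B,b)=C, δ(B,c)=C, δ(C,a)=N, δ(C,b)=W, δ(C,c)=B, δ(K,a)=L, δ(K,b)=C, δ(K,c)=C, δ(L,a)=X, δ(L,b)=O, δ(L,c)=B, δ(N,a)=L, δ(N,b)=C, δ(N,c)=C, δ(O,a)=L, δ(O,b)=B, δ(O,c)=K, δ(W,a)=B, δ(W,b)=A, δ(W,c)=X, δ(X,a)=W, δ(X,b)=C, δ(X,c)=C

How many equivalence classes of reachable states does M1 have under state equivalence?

All states are reachable from the start state.
Initial partition by acceptance: {L,W} | {A,B,C,K,N,O,X}.
Split {A,B,C,K,N,O,X} by δ(·,a) → {A,B,K,N,O,X} and {C}.
Refine {A,B,K,N,O,X} on symbol b: members go to different blocks, giving {B,K,N,X} and {A,O}.
No further refinement is possible. Final partition (4 blocks): {L,W} | {B,K,N,X} | {C} | {A,O}.

4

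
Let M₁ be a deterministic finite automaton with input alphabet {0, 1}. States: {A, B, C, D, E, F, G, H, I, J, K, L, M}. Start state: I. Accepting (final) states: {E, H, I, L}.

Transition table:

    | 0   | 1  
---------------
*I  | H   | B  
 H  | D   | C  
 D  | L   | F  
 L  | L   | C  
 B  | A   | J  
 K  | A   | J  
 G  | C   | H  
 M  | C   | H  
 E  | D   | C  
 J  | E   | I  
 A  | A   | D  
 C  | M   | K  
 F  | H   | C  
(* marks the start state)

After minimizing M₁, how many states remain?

10

First remove the unreachable states {G}; 12 states remain.
Start with accepting vs non-accepting: {E,H,I,L} | {A,B,C,D,F,J,K,M}.
On input 0, block {E,H,I,L} splits into {E,H} and {I,L}.
Split {A,B,C,D,F,J,K,M} by δ(·,0) → {A,B,C,K,M} and {F,J} and {D}.
On input 1, block {A,B,C,K,M} splits into {B,K} and {A} and {C} and {M}.
Split {I,L} by δ(·,0) → {I} and {L}.
Split {F,J} by δ(·,1) → {F} and {J}.
The partition is now stable with 10 blocks: {E,H} | {B,K} | {I} | {F} | {D} | {A} | {C} | {M} | {L} | {J}.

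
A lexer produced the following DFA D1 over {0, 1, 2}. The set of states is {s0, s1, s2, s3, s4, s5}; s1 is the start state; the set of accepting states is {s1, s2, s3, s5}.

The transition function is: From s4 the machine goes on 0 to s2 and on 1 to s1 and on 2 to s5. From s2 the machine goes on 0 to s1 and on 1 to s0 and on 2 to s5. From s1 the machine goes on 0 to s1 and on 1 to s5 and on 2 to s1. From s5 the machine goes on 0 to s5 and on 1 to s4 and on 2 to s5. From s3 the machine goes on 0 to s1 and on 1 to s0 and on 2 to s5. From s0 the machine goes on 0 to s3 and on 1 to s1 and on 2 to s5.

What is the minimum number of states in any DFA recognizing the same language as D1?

P0 = {s1,s2,s3,s5} | {s0,s4}.
Split {s1,s2,s3,s5} by δ(·,1) → {s2,s3,s5} and {s1}.
Refine {s2,s3,s5} on symbol 0: members go to different blocks, giving {s2,s3} and {s5}.
Stable partition: {s2,s3} | {s0,s4} | {s1} | {s5} — 4 equivalence classes.

4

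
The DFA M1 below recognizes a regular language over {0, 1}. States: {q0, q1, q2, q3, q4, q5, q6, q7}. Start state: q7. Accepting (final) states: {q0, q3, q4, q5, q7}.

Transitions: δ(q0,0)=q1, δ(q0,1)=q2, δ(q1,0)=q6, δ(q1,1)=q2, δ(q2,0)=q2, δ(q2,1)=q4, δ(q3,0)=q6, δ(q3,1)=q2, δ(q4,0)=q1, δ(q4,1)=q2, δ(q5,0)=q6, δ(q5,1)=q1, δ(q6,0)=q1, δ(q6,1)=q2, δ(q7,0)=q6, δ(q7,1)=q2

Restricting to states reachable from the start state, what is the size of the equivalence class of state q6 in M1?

2

Reachable states from the start: {q1,q2,q4,q6,q7}. Unreachable: {q0,q3,q5} — drop them.
Initial partition by acceptance: {q4,q7} | {q1,q2,q6}.
Split {q1,q2,q6} by δ(·,1) → {q1,q6} and {q2}.
Stable partition: {q4,q7} | {q1,q6} | {q2} — 3 equivalence classes.
State q6 belongs to the block {q1,q6}, which has 2 states.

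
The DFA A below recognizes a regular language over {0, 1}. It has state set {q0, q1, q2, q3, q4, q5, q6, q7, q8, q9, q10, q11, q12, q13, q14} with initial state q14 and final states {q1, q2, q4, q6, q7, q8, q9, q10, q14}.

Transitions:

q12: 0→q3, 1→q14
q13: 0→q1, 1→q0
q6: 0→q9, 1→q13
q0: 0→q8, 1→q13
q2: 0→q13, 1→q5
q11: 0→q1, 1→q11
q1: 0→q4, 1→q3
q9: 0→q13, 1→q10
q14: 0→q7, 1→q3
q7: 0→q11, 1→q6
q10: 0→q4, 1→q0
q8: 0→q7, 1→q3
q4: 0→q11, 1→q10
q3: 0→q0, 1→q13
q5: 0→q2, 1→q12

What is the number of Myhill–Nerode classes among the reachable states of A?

5

Reachable states from the start: {q0,q1,q3,q4,q6,q7,q8,q9,q10,q11,q13,q14}. Unreachable: {q2,q5,q12} — drop them.
Start with accepting vs non-accepting: {q1,q4,q6,q7,q8,q9,q10,q14} | {q0,q3,q11,q13}.
On input 0, block {q1,q4,q6,q7,q8,q9,q10,q14} splits into {q1,q6,q8,q10,q14} and {q4,q7,q9}.
Split {q0,q3,q11,q13} by δ(·,0) → {q0,q11,q13} and {q3}.
Split {q1,q6,q8,q10,q14} by δ(·,1) → {q1,q8,q14} and {q6,q10}.
Stable partition: {q1,q8,q14} | {q0,q11,q13} | {q4,q7,q9} | {q3} | {q6,q10} — 5 equivalence classes.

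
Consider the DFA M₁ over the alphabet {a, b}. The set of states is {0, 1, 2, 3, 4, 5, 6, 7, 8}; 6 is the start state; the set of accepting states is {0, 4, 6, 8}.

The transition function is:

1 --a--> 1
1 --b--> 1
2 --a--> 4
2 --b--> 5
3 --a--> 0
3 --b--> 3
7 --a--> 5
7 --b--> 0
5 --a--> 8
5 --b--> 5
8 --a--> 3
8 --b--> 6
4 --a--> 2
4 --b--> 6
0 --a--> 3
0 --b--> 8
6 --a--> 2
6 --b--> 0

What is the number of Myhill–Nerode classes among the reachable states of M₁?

2

States {1,7} cannot be reached from the start state, so discard them.
P0 = {0,4,6,8} | {2,3,5}.
No further refinement is possible. Final partition (2 blocks): {0,4,6,8} | {2,3,5}.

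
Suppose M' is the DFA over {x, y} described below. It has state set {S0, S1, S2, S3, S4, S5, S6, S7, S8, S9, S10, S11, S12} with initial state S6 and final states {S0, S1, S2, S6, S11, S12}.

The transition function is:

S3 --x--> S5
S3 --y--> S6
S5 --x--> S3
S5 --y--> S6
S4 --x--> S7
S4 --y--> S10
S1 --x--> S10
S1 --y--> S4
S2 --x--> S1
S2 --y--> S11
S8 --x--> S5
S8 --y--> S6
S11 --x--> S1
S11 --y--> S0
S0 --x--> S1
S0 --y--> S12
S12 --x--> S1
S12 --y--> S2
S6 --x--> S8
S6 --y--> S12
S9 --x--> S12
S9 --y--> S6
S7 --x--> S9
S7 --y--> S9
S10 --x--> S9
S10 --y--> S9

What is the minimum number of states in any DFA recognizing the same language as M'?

7

Every state is reachable, so we keep all 13.
Initial partition by acceptance: {S0,S1,S2,S6,S11,S12} | {S3,S4,S5,S7,S8,S9,S10}.
Refine {S0,S1,S2,S6,S11,S12} on symbol x: members go to different blocks, giving {S0,S2,S11,S12} and {S1,S6}.
Split {S3,S4,S5,S7,S8,S9,S10} by δ(·,x) → {S3,S4,S5,S7,S8,S10} and {S9}.
Refine {S3,S4,S5,S7,S8,S10} on symbol x: members go to different blocks, giving {S3,S4,S5,S8} and {S7,S10}.
On input x, block {S3,S4,S5,S8} splits into {S3,S5,S8} and {S4}.
Refine {S1,S6} on symbol x: members go to different blocks, giving {S1} and {S6}.
The partition is now stable with 7 blocks: {S0,S2,S11,S12} | {S3,S5,S8} | {S1} | {S9} | {S7,S10} | {S4} | {S6}.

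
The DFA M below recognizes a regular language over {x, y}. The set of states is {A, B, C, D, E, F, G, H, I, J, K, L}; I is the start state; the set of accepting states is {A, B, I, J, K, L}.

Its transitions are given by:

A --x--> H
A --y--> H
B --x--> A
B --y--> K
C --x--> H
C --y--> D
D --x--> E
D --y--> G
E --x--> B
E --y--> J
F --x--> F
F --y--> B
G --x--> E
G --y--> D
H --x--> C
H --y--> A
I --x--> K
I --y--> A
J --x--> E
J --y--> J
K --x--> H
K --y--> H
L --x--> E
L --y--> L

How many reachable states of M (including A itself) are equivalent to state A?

First remove the unreachable states {F,L}; 10 states remain.
P0 = {A,B,I,J,K} | {C,D,E,G,H}.
Refine {A,B,I,J,K} on symbol x: members go to different blocks, giving {A,J,K} and {B,I}.
Refine {A,J,K} on symbol y: members go to different blocks, giving {A,K} and {J}.
Refine {C,D,E,G,H} on symbol x: members go to different blocks, giving {C,D,G,H} and {E}.
On input x, block {C,D,G,H} splits into {C,H} and {D,G}.
On input y, block {C,H} splits into {C} and {H}.
The partition is now stable with 7 blocks: {A,K} | {C} | {B,I} | {J} | {E} | {D,G} | {H}.
State A belongs to the block {A,K}, which has 2 states.

2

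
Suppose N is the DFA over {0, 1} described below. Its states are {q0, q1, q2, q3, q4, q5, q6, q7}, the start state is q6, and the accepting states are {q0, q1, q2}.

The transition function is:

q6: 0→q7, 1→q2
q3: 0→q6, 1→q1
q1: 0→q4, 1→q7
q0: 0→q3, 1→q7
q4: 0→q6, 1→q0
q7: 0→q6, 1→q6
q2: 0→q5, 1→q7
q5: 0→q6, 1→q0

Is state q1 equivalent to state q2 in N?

Yes

P0 = {q0,q1,q2} | {q3,q4,q5,q6,q7}.
On input 1, block {q3,q4,q5,q6,q7} splits into {q3,q4,q5,q6} and {q7}.
Refine {q3,q4,q5,q6} on symbol 0: members go to different blocks, giving {q3,q4,q5} and {q6}.
Stable partition: {q0,q1,q2} | {q3,q4,q5} | {q7} | {q6} — 4 equivalence classes.
q1 and q2 lie in the same block of the stable partition, so they are equivalent — no string distinguishes them.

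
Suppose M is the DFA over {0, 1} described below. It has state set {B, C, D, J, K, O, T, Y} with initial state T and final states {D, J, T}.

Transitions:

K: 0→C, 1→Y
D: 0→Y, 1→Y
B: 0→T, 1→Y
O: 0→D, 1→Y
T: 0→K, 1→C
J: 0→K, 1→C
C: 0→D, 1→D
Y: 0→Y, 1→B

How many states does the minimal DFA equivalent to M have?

States {J,O} cannot be reached from the start state, so discard them.
Start with accepting vs non-accepting: {D,T} | {B,C,K,Y}.
Split {B,C,K,Y} by δ(·,0) → {K,Y} and {B,C}.
Split {D,T} by δ(·,1) → {T} and {D}.
Refine {K,Y} on symbol 0: members go to different blocks, giving {Y} and {K}.
On input 0, block {B,C} splits into {B} and {C}.
Stable partition: {T} | {Y} | {B} | {D} | {K} | {C} — 6 equivalence classes.

6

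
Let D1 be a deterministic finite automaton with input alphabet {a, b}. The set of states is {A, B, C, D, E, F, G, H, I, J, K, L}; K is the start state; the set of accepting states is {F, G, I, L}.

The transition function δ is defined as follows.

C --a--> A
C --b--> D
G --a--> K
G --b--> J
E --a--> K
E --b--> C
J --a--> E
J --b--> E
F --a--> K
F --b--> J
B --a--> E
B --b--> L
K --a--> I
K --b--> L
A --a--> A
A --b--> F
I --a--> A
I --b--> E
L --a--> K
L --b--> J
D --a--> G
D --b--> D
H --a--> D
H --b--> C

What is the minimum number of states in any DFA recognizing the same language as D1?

8

Reachable states from the start: {A,C,D,E,F,G,I,J,K,L}. Unreachable: {B,H} — drop them.
Start with accepting vs non-accepting: {F,G,I,L} | {A,C,D,E,J,K}.
Split {A,C,D,E,J,K} by δ(·,a) → {A,C,E,J} and {D,K}.
On input a, block {F,G,I,L} splits into {F,G,L} and {I}.
On input a, block {A,C,E,J} splits into {A,C,J} and {E}.
Refine {A,C,J} on symbol a: members go to different blocks, giving {A,C} and {J}.
Split {A,C} by δ(·,b) → {A} and {C}.
On input a, block {D,K} splits into {D} and {K}.
Stable partition: {F,G,L} | {A} | {D} | {I} | {E} | {J} | {C} | {K} — 8 equivalence classes.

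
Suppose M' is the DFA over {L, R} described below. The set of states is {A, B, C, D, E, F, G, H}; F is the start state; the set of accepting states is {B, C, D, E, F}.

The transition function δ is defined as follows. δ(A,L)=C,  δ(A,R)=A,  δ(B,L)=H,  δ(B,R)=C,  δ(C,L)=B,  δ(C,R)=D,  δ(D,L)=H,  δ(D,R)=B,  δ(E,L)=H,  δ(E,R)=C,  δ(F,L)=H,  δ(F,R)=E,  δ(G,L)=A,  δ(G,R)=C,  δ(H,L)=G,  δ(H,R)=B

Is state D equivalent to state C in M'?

No

Every state is reachable, so we keep all 8.
P0 = {B,C,D,E,F} | {A,G,H}.
Split {B,C,D,E,F} by δ(·,L) → {B,D,E,F} and {C}.
Split {B,D,E,F} by δ(·,R) → {B,E} and {D,F}.
Split {A,G,H} by δ(·,L) → {G,H} and {A}.
Refine {G,H} on symbol L: members go to different blocks, giving {G} and {H}.
Stable partition: {B,E} | {G} | {C} | {D,F} | {A} | {H} — 6 equivalence classes.
D and C end up in different blocks, so they are distinguishable. For instance, the string 'L' is accepted from only C.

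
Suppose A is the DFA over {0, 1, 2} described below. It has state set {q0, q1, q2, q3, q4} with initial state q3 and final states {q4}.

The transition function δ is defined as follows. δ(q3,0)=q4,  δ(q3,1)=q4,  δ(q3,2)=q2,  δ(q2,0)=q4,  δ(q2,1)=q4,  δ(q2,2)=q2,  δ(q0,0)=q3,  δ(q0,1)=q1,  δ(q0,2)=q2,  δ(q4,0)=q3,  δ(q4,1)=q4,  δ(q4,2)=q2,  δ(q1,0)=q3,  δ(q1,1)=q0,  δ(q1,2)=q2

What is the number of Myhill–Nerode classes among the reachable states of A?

2

Reachable states from the start: {q2,q3,q4}. Unreachable: {q0,q1} — drop them.
Initial partition by acceptance: {q4} | {q2,q3}.
The partition is now stable with 2 blocks: {q4} | {q2,q3}.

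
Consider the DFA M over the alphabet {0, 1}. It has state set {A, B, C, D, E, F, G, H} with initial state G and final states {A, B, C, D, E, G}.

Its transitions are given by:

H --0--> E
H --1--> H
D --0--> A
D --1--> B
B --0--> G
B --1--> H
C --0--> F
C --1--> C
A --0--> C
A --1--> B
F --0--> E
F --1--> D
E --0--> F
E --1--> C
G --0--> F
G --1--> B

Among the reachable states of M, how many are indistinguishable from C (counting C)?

2

Every state is reachable, so we keep all 8.
P0 = {A,B,C,D,E,G} | {F,H}.
On input 0, block {A,B,C,D,E,G} splits into {A,B,D} and {C,E,G}.
Split {A,B,D} by δ(·,0) → {A,B} and {D}.
Refine {A,B} on symbol 1: members go to different blocks, giving {A} and {B}.
Refine {F,H} on symbol 1: members go to different blocks, giving {F} and {H}.
On input 1, block {C,E,G} splits into {C,E} and {G}.
No further refinement is possible. Final partition (7 blocks): {A} | {F} | {C,E} | {D} | {B} | {H} | {G}.
State C belongs to the block {C,E}, which has 2 states.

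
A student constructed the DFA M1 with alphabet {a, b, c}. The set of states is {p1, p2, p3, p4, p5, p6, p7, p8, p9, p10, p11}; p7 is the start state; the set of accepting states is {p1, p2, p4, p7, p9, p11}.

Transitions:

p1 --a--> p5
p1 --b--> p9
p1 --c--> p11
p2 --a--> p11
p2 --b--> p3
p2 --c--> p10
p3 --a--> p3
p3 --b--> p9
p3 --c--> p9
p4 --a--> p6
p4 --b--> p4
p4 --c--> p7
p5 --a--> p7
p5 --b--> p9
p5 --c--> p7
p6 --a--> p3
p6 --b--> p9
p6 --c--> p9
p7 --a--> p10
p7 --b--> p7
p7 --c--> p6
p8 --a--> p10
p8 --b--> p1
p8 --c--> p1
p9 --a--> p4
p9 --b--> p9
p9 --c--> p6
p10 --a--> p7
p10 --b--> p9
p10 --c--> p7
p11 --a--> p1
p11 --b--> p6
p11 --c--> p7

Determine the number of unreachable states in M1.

5

No path from p7 leads to p1, p2, p5, p8, p11; the other 6 states are all reachable.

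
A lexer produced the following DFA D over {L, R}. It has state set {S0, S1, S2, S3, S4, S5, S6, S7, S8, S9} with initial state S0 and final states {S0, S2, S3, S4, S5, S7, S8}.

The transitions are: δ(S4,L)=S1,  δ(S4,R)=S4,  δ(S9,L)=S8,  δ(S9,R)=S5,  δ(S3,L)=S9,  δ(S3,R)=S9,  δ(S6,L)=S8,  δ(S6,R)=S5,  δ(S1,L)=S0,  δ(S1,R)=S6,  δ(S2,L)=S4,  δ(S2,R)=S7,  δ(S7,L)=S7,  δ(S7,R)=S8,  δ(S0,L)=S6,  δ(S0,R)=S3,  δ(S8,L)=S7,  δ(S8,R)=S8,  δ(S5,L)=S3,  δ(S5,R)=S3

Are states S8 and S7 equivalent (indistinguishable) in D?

Yes

Reachable states from the start: {S0,S3,S5,S6,S7,S8,S9}. Unreachable: {S1,S2,S4} — drop them.
Start with accepting vs non-accepting: {S0,S3,S5,S7,S8} | {S6,S9}.
Refine {S0,S3,S5,S7,S8} on symbol L: members go to different blocks, giving {S5,S7,S8} and {S0,S3}.
Split {S5,S7,S8} by δ(·,L) → {S7,S8} and {S5}.
Refine {S0,S3} on symbol R: members go to different blocks, giving {S0} and {S3}.
Stable partition: {S7,S8} | {S6,S9} | {S0} | {S5} | {S3} — 5 equivalence classes.
S8 and S7 lie in the same block of the stable partition, so they are equivalent — no string distinguishes them.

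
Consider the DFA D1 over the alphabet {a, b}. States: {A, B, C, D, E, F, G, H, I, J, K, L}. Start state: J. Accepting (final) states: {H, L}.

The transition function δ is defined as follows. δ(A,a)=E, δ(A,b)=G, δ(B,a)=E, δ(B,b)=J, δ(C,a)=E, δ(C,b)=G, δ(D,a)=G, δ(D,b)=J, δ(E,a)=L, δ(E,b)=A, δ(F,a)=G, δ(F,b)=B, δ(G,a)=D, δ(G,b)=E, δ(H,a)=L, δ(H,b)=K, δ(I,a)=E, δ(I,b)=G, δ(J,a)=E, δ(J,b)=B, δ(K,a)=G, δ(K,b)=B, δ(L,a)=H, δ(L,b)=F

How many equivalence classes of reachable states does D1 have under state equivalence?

Reachable states from the start: {A,B,D,E,F,G,H,J,K,L}. Unreachable: {C,I} — drop them.
P0 = {H,L} | {A,B,D,E,F,G,J,K}.
Refine {A,B,D,E,F,G,J,K} on symbol a: members go to different blocks, giving {A,B,D,F,G,J,K} and {E}.
Split {A,B,D,F,G,J,K} by δ(·,a) → {D,F,G,K} and {A,B,J}.
Refine {D,F,G,K} on symbol b: members go to different blocks, giving {D,F,K} and {G}.
Refine {A,B,J} on symbol b: members go to different blocks, giving {B,J} and {A}.
The partition is now stable with 6 blocks: {H,L} | {D,F,K} | {E} | {B,J} | {G} | {A}.

6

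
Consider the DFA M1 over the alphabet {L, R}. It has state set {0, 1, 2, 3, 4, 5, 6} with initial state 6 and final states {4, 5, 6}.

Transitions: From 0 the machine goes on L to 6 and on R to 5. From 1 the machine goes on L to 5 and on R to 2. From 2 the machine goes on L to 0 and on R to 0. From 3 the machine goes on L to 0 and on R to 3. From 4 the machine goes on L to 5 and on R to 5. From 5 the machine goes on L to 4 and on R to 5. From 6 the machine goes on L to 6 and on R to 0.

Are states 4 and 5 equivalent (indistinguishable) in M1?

Yes

Reachable states from the start: {0,4,5,6}. Unreachable: {1,2,3} — drop them.
Start with accepting vs non-accepting: {4,5,6} | {0}.
On input R, block {4,5,6} splits into {4,5} and {6}.
The partition is now stable with 3 blocks: {4,5} | {0} | {6}.
4 and 5 lie in the same block of the stable partition, so they are equivalent — no string distinguishes them.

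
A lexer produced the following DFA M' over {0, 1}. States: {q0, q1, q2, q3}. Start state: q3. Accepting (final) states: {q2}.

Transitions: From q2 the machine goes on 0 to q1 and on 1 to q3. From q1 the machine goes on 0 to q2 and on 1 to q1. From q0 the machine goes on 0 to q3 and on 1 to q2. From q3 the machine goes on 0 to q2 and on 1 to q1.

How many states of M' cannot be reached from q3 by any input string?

1

Starting at q3 and following transitions, the reachable set is {q1, q2, q3}. That leaves q0 unreachable — 1 in total.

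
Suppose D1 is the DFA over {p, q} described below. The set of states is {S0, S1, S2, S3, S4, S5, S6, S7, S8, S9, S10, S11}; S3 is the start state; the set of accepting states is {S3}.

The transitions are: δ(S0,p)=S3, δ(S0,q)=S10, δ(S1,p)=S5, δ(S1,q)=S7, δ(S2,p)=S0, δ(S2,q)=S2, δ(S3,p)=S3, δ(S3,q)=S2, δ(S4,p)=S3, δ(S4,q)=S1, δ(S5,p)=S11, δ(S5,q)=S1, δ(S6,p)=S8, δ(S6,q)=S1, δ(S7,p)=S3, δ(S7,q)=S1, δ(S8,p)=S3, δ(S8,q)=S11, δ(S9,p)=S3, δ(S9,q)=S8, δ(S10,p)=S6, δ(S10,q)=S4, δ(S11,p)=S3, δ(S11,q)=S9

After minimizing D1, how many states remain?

All states are reachable from the start state.
Initial partition by acceptance: {S3} | {S0,S1,S2,S4,S5,S6,S7,S8,S9,S10,S11}.
Refine {S0,S1,S2,S4,S5,S6,S7,S8,S9,S10,S11} on symbol p: members go to different blocks, giving {S0,S4,S7,S8,S9,S11} and {S1,S2,S5,S6,S10}.
Split {S0,S4,S7,S8,S9,S11} by δ(·,q) → {S0,S4,S7} and {S8,S9,S11}.
On input p, block {S1,S2,S5,S6,S10} splits into {S1,S10} and {S5,S6} and {S2}.
Stable partition: {S3} | {S0,S4,S7} | {S1,S10} | {S8,S9,S11} | {S5,S6} | {S2} — 6 equivalence classes.

6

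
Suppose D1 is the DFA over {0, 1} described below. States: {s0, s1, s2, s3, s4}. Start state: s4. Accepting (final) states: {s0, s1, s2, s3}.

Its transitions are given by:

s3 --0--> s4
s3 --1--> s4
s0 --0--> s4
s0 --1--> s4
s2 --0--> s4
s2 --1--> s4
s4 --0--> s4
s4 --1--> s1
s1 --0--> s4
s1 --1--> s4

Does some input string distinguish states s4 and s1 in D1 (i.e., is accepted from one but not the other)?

Reachable states from the start: {s1,s4}. Unreachable: {s0,s2,s3} — drop them.
Start with accepting vs non-accepting: {s1} | {s4}.
Stable partition: {s1} | {s4} — 2 equivalence classes.
s4 and s1 end up in different blocks, so they are distinguishable. For instance, the string 'ε' is accepted from only s1.

Yes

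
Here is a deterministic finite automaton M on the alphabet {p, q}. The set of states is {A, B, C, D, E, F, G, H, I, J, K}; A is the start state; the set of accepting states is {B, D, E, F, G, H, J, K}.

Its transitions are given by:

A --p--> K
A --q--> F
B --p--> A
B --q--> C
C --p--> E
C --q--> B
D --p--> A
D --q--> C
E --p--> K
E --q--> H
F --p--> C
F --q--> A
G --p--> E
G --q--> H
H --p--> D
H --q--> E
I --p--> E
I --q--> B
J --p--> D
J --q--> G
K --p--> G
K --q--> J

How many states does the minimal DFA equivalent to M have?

Reachable states from the start: {A,B,C,D,E,F,G,H,J,K}. Unreachable: {I} — drop them.
Initial partition by acceptance: {B,D,E,F,G,H,J,K} | {A,C}.
Split {B,D,E,F,G,H,J,K} by δ(·,p) → {E,G,H,J,K} and {B,D,F}.
Refine {E,G,H,J,K} on symbol p: members go to different blocks, giving {E,G,K} and {H,J}.
No further refinement is possible. Final partition (4 blocks): {E,G,K} | {A,C} | {B,D,F} | {H,J}.

4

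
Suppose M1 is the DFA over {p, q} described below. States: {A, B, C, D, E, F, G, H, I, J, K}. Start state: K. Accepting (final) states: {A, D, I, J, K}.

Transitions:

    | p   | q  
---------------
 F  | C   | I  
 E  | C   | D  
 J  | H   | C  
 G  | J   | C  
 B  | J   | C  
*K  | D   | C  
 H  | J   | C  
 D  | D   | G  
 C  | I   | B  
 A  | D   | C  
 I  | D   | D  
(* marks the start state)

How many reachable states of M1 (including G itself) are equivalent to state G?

States {A,E,F} cannot be reached from the start state, so discard them.
Initial partition by acceptance: {D,I,J,K} | {B,C,G,H}.
On input p, block {D,I,J,K} splits into {D,I,K} and {J}.
Split {D,I,K} by δ(·,q) → {D,K} and {I}.
On input p, block {B,C,G,H} splits into {B,G,H} and {C}.
Refine {D,K} on symbol q: members go to different blocks, giving {D} and {K}.
No further refinement is possible. Final partition (6 blocks): {D} | {B,G,H} | {J} | {I} | {C} | {K}.
State G belongs to the block {B,G,H}, which has 3 states.

3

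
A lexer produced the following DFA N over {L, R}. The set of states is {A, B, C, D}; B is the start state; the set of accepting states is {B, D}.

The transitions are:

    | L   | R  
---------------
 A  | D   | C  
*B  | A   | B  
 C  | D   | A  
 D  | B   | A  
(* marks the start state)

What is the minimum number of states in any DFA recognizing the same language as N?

3

Every state is reachable, so we keep all 4.
Start with accepting vs non-accepting: {B,D} | {A,C}.
On input L, block {B,D} splits into {B} and {D}.
No further refinement is possible. Final partition (3 blocks): {B} | {A,C} | {D}.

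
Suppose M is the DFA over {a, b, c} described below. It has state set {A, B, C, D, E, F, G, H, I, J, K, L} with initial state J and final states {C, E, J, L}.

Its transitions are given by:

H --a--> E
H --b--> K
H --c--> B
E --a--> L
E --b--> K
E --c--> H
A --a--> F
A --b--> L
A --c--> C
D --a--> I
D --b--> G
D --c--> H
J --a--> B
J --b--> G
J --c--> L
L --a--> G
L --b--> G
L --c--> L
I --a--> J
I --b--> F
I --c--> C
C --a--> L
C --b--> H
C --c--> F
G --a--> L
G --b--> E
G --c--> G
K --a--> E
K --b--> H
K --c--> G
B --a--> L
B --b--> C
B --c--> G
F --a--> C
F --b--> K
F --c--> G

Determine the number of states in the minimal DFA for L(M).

States {A,D,I} cannot be reached from the start state, so discard them.
Start with accepting vs non-accepting: {C,E,J,L} | {B,F,G,H,K}.
On input a, block {C,E,J,L} splits into {C,E} and {J,L}.
Refine {B,F,G,H,K} on symbol a: members go to different blocks, giving {F,H,K} and {B,G}.
Stable partition: {C,E} | {F,H,K} | {J,L} | {B,G} — 4 equivalence classes.

4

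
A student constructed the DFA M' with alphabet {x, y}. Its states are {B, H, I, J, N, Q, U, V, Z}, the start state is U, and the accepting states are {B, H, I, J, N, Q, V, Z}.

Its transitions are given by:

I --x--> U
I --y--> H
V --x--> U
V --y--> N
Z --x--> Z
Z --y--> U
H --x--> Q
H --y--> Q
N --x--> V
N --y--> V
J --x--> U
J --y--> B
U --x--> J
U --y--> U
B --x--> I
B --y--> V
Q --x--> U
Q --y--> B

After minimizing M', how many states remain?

3

Reachable states from the start: {B,H,I,J,N,Q,U,V}. Unreachable: {Z} — drop them.
P0 = {B,H,I,J,N,Q,V} | {U}.
Split {B,H,I,J,N,Q,V} by δ(·,x) → {I,J,Q,V} and {B,H,N}.
The partition is now stable with 3 blocks: {I,J,Q,V} | {U} | {B,H,N}.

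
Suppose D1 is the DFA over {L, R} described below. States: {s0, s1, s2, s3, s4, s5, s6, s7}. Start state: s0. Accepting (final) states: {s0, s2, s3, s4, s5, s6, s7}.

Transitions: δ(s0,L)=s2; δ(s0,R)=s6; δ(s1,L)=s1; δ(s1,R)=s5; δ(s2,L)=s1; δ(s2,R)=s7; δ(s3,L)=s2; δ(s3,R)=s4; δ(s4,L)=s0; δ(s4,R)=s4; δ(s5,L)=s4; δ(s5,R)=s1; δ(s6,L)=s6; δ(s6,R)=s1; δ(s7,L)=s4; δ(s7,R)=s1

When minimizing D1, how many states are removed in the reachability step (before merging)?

1

BFS from s0 reaches {s0, s1, s2, s4, s5, s6, s7}; the 1 state(s) s3 are never visited.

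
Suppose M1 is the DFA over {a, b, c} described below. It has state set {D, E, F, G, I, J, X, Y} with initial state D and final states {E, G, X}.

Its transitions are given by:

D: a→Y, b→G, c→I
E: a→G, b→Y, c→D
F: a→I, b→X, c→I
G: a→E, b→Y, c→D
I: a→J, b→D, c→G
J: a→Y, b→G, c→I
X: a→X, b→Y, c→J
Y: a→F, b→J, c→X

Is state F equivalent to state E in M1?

Start with accepting vs non-accepting: {E,G,X} | {D,F,I,J,Y}.
On input b, block {D,F,I,J,Y} splits into {D,F,J} and {I,Y}.
No further refinement is possible. Final partition (3 blocks): {E,G,X} | {D,F,J} | {I,Y}.
F and E end up in different blocks, so they are distinguishable. For instance, the string 'ε' is accepted from only E.

No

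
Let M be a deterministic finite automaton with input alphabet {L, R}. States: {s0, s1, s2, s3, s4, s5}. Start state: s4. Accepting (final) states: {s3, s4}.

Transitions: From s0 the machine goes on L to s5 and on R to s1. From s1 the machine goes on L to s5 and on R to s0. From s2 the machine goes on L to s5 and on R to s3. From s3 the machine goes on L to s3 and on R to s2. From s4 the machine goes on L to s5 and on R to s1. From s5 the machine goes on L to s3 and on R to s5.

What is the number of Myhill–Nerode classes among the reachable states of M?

5

Every state is reachable, so we keep all 6.
P0 = {s3,s4} | {s0,s1,s2,s5}.
On input L, block {s3,s4} splits into {s3} and {s4}.
Refine {s0,s1,s2,s5} on symbol L: members go to different blocks, giving {s0,s1,s2} and {s5}.
Refine {s0,s1,s2} on symbol R: members go to different blocks, giving {s0,s1} and {s2}.
The partition is now stable with 5 blocks: {s3} | {s0,s1} | {s4} | {s5} | {s2}.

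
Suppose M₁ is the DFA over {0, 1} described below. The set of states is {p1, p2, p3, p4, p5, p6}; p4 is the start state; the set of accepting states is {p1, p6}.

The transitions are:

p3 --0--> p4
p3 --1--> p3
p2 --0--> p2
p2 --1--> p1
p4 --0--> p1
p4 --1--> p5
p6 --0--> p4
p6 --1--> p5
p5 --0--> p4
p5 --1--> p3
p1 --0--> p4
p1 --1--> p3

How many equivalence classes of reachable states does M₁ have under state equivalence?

First remove the unreachable states {p2,p6}; 4 states remain.
Initial partition by acceptance: {p1} | {p3,p4,p5}.
Refine {p3,p4,p5} on symbol 0: members go to different blocks, giving {p3,p5} and {p4}.
Stable partition: {p1} | {p3,p5} | {p4} — 3 equivalence classes.

3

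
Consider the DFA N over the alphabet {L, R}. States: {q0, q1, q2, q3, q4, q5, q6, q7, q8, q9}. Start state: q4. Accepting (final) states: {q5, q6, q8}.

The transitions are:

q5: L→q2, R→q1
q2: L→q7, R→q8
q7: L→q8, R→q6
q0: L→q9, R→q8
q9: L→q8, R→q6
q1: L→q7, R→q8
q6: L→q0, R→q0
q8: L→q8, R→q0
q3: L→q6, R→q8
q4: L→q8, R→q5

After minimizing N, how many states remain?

4

States {q3} cannot be reached from the start state, so discard them.
P0 = {q5,q6,q8} | {q0,q1,q2,q4,q7,q9}.
Refine {q5,q6,q8} on symbol L: members go to different blocks, giving {q5,q6} and {q8}.
On input L, block {q0,q1,q2,q4,q7,q9} splits into {q0,q1,q2} and {q4,q7,q9}.
The partition is now stable with 4 blocks: {q5,q6} | {q0,q1,q2} | {q8} | {q4,q7,q9}.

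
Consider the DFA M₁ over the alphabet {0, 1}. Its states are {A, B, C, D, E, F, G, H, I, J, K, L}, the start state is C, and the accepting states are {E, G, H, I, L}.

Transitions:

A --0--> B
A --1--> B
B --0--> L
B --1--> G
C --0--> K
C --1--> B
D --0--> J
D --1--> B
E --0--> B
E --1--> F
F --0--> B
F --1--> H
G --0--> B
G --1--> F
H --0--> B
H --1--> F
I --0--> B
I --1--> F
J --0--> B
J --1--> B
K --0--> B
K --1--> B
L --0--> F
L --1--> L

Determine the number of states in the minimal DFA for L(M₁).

Reachable states from the start: {B,C,F,G,H,K,L}. Unreachable: {A,D,E,I,J} — drop them.
Start with accepting vs non-accepting: {G,H,L} | {B,C,F,K}.
On input 1, block {G,H,L} splits into {G,H} and {L}.
Refine {B,C,F,K} on symbol 0: members go to different blocks, giving {C,F,K} and {B}.
Split {C,F,K} by δ(·,0) → {F,K} and {C}.
Split {F,K} by δ(·,1) → {F} and {K}.
The partition is now stable with 6 blocks: {G,H} | {F} | {L} | {B} | {C} | {K}.

6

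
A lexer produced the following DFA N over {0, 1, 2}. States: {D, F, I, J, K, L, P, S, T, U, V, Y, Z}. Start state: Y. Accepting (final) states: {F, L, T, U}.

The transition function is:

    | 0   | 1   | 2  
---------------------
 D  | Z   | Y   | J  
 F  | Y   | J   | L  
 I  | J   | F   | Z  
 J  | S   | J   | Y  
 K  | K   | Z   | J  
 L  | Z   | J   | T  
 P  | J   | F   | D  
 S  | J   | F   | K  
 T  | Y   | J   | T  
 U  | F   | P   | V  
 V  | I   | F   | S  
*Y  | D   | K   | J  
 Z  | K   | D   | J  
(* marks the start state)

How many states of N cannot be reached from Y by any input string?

Starting at Y and following transitions, the reachable set is {D, F, J, K, L, S, T, Y, Z}. That leaves I, P, U, V unreachable — 4 in total.

4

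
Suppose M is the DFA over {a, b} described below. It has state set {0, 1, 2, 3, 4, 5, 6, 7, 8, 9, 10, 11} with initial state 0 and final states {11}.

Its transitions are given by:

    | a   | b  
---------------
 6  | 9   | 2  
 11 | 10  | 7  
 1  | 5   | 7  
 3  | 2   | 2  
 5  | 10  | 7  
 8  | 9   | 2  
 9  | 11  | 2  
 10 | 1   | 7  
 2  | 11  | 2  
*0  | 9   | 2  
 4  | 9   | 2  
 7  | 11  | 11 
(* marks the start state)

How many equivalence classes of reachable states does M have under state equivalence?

Reachable states from the start: {0,1,2,5,7,9,10,11}. Unreachable: {3,4,6,8} — drop them.
Initial partition by acceptance: {11} | {0,1,2,5,7,9,10}.
Split {0,1,2,5,7,9,10} by δ(·,a) → {0,1,5,10} and {2,7,9}.
Refine {0,1,5,10} on symbol a: members go to different blocks, giving {1,5,10} and {0}.
On input b, block {2,7,9} splits into {2,9} and {7}.
Stable partition: {11} | {1,5,10} | {2,9} | {0} | {7} — 5 equivalence classes.

5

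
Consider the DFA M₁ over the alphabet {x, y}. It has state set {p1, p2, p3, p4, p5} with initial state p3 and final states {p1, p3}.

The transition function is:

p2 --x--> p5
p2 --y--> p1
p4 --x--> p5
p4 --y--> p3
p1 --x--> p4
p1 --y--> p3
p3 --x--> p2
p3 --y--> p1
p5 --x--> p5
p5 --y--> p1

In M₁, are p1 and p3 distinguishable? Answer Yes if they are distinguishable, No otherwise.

All states are reachable from the start state.
P0 = {p1,p3} | {p2,p4,p5}.
Stable partition: {p1,p3} | {p2,p4,p5} — 2 equivalence classes.
p1 and p3 lie in the same block of the stable partition, so they are equivalent — no string distinguishes them.

No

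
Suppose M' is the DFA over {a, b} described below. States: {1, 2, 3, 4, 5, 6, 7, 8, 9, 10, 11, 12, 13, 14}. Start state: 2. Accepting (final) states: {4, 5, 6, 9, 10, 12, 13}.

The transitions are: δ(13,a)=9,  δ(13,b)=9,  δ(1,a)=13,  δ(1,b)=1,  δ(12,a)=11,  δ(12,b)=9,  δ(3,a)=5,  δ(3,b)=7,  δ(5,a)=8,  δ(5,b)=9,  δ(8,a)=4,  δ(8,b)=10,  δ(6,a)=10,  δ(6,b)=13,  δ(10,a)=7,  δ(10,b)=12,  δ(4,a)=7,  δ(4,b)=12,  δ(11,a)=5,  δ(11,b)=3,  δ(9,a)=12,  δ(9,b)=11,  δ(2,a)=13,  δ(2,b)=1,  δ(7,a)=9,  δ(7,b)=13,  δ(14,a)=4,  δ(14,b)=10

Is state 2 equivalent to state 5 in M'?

No

States {6,14} cannot be reached from the start state, so discard them.
Start with accepting vs non-accepting: {4,5,9,10,12,13} | {1,2,3,7,8,11}.
Refine {4,5,9,10,12,13} on symbol a: members go to different blocks, giving {4,5,10,12} and {9,13}.
Split {4,5,10,12} by δ(·,b) → {4,10} and {5,12}.
Split {1,2,3,7,8,11} by δ(·,a) → {1,2,7} and {3,11} and {8}.
Refine {1,2,7} on symbol b: members go to different blocks, giving {1,2} and {7}.
On input a, block {9,13} splits into {9} and {13}.
Refine {5,12} on symbol a: members go to different blocks, giving {5} and {12}.
Split {3,11} by δ(·,b) → {3} and {11}.
The partition is now stable with 10 blocks: {4,10} | {1,2} | {9} | {5} | {3} | {8} | {7} | {13} | {12} | {11}.
2 and 5 end up in different blocks, so they are distinguishable. For instance, the string 'ε' is accepted from only 5.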